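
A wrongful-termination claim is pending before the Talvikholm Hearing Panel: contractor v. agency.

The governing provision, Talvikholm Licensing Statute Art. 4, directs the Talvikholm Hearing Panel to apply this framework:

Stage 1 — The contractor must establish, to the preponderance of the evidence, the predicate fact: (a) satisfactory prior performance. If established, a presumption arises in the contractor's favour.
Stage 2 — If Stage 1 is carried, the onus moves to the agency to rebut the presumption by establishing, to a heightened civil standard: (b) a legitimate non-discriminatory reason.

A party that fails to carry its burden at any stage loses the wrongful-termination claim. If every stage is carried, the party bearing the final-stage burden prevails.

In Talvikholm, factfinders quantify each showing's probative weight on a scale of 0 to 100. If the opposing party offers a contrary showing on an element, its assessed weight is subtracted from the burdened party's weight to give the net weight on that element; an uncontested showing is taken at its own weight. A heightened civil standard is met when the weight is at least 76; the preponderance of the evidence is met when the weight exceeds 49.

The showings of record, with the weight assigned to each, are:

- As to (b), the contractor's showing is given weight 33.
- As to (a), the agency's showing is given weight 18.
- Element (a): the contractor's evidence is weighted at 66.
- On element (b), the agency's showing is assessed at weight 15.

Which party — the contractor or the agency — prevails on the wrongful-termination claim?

At Stage 1 the contractor must meet the preponderance of the evidence (weight exceeds 49): on (a) the weight is 66 less the opposing 18 gives net 48, ≤ 49, so (a) does not meet the standard.
  The contractor does not carry Stage 1.
The analysis ends at Stage 1; the agency prevails.

agency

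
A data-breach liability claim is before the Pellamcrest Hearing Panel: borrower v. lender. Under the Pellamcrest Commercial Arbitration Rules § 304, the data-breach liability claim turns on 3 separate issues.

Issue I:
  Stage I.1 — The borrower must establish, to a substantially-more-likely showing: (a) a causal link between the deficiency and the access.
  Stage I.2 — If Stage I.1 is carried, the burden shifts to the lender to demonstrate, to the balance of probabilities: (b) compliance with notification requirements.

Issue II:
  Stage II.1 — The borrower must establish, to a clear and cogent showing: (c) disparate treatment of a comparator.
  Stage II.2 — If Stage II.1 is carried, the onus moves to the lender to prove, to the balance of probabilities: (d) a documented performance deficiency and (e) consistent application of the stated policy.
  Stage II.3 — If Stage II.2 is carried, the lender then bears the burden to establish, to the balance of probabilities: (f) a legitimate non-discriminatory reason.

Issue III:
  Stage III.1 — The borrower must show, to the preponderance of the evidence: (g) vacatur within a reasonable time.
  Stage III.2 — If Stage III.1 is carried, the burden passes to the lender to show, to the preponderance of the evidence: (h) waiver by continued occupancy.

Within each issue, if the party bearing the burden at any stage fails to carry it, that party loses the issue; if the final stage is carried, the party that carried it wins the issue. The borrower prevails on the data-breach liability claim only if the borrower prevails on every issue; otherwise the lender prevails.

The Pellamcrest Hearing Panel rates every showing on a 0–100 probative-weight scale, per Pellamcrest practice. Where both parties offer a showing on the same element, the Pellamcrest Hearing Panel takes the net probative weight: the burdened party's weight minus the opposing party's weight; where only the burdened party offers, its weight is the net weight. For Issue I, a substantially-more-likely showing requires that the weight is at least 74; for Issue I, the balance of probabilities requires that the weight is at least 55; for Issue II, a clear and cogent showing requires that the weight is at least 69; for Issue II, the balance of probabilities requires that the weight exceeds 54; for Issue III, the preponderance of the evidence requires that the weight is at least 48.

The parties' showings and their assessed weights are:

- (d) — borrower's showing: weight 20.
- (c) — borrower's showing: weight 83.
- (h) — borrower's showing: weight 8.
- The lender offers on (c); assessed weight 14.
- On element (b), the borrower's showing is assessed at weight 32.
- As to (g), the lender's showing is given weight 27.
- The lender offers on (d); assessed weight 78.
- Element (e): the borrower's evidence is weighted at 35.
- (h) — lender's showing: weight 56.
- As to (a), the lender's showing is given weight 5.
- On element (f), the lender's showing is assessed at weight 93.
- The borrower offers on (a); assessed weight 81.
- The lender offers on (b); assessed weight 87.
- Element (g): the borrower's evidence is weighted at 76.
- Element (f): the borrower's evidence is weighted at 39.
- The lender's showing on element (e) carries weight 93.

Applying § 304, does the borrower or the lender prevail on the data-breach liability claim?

— Issue I —
Stage I.1 — burden on borrower; standard: a substantially-more-likely showing (weight is at least 74).
    (a): 81 − 5 = 76 ≥ 74 [met]
  The borrower carries Stage I.1; the lender now bears the burden.
Stage I.2 — burden on lender; standard: the balance of probabilities (weight is at least 55).
    (b): 87 − 32 = 55 ≥ 55 [met]
  The lender carries the last stage.
With every stage satisfied, the lender prevails on this issue.
— Issue II —
Stage II.1 (borrower, a clear and cogent showing, weight is at least 69): (c) net 83−14=69 ≥ 69 — meets.
  All elements met. The burden passes to the lender.
Stage II.2 (lender, the balance of probabilities, weight exceeds 54): (d) net 78−20=58 > 54 — meets; (e) net 93−35=58 > 54 — meets.
  Stage II.2 carried; the burden remains with the lender.
Stage II.3 (lender, the balance of probabilities, weight exceeds 54): (f) net 93−39=54 ≤ 54 — fails.
  Stage II.3 not carried; the lender fails its burden.
The borrower prevails on this issue.
— Issue III —
Stage III.1 — burden on borrower; standard: the preponderance of the evidence (weight is at least 48).
    (g): 76 − 27 = 49 ≥ 48 [met]
  Stage III.1 is satisfied; the onus moves to the lender.
Stage III.2 — burden on lender; standard: the preponderance of the evidence (weight is at least 48).
    (h): 56 − 8 = 48 ≥ 48 [met]
  Stage III.2 carried; the final stage is satisfied.
With every stage satisfied, the lender prevails on this issue.
Per-issue: Issue I → lender; Issue II → borrower; Issue III → lender. The borrower must prevail on every issue; overall, the lender prevails.

lender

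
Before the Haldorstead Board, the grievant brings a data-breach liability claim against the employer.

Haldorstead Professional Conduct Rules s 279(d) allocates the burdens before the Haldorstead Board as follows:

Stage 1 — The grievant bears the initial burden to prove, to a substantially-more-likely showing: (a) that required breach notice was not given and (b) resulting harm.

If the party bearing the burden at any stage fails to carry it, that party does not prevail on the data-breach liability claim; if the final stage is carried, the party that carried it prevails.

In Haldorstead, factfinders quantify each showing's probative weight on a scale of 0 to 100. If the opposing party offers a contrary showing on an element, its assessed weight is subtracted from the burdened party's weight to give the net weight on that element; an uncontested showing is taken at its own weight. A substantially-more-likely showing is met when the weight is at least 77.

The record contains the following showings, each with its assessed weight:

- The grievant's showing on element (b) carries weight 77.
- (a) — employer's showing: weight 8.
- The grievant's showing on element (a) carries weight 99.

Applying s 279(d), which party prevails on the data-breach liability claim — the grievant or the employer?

Stage 1 (grievant, a substantially-more-likely showing, weight is at least 77): (a) net 99−8=91 ≥ 77 — meets; (b) 77 ≥ 77 — meets.
  All elements met at the final stage.
All stages carried — the grievant prevails.

grievant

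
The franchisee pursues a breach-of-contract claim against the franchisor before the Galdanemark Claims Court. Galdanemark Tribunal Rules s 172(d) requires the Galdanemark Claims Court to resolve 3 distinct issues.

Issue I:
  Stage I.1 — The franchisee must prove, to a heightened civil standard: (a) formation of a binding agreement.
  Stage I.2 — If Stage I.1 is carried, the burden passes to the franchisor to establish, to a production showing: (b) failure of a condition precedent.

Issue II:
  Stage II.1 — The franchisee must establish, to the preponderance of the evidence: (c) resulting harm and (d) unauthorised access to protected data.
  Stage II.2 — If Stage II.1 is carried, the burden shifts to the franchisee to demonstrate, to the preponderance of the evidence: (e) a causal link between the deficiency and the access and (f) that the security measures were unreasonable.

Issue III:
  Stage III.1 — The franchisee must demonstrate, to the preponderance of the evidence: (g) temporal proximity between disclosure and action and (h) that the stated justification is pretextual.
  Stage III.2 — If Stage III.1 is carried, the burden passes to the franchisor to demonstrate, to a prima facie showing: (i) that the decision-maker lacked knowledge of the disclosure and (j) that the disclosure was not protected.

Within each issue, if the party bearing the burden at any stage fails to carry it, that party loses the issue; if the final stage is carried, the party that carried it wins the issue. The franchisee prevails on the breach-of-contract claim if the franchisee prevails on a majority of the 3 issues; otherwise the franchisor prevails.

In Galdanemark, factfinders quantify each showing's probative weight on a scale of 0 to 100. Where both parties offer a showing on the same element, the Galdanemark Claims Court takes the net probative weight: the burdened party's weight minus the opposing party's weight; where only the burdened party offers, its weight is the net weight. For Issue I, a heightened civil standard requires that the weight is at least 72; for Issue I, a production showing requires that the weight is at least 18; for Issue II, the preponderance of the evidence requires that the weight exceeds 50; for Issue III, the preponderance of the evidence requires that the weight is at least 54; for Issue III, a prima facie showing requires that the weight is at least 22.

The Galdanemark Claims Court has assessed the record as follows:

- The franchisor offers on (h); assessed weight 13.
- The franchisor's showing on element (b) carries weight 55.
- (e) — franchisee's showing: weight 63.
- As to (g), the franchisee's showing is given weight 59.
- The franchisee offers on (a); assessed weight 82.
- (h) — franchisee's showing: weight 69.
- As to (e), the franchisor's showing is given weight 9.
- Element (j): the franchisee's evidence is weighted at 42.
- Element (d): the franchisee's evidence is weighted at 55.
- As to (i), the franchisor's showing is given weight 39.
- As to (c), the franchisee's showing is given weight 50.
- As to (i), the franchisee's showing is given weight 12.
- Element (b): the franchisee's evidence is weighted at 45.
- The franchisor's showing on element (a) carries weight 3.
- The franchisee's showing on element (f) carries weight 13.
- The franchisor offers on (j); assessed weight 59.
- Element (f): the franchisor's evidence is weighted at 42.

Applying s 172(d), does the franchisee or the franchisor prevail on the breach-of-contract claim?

franchisee

— Issue I —
At Stage I.1 the franchisee must meet a heightened civil standard (weight is at least 72): on (a) the weight is 82 less the opposing 3 gives net 79, ≥ 72, so (a) meets the standard.
  Stage I.1 carried; the burden shifts to the franchisor.
At Stage I.2 the franchisor must meet a production showing (weight is at least 18): on (b) the weight is 55 less the opposing 45 gives net 10, < 18, so (b) does not meet the standard.
  The franchisor does not carry Stage I.2.
The analysis ends at Stage I.2; the franchisee prevails on this issue.
— Issue II —
Stage II.1 (franchisee, the preponderance of the evidence, weight exceeds 50): (c) 50 ≤ 50 — fails; (d) 55 > 50 — meets.
  Stage II.1 not carried; the franchisee fails its burden.
So the franchisor prevails on this issue.
— Issue III —
At Stage III.1 the franchisee must meet the preponderance of the evidence (weight is at least 54): on (g) the weight is 59, ≥ 54, so (g) meets the standard; on (h) the weight is 69 less the opposing 13 gives net 56, ≥ 54, so (h) meets the standard.
  Stage III.1 is satisfied; the onus moves to the franchisor.
At Stage III.2 the franchisor must meet a prima facie showing (weight is at least 22): on (i) the weight is 39 less the opposing 12 gives net 27, ≥ 22, so (i) meets the standard; on (j) the weight is 59 less the opposing 42 gives net 17, < 22, so (j) does not meet the standard.
  Not every element is met, so the franchisor fails to carry Stage III.2.
The analysis ends at Stage III.2; the franchisee prevails on this issue.
Per-issue: Issue I → franchisee; Issue II → franchisor; Issue III → franchisee. The franchisee must prevail on a majority of issues; overall, the franchisee prevails.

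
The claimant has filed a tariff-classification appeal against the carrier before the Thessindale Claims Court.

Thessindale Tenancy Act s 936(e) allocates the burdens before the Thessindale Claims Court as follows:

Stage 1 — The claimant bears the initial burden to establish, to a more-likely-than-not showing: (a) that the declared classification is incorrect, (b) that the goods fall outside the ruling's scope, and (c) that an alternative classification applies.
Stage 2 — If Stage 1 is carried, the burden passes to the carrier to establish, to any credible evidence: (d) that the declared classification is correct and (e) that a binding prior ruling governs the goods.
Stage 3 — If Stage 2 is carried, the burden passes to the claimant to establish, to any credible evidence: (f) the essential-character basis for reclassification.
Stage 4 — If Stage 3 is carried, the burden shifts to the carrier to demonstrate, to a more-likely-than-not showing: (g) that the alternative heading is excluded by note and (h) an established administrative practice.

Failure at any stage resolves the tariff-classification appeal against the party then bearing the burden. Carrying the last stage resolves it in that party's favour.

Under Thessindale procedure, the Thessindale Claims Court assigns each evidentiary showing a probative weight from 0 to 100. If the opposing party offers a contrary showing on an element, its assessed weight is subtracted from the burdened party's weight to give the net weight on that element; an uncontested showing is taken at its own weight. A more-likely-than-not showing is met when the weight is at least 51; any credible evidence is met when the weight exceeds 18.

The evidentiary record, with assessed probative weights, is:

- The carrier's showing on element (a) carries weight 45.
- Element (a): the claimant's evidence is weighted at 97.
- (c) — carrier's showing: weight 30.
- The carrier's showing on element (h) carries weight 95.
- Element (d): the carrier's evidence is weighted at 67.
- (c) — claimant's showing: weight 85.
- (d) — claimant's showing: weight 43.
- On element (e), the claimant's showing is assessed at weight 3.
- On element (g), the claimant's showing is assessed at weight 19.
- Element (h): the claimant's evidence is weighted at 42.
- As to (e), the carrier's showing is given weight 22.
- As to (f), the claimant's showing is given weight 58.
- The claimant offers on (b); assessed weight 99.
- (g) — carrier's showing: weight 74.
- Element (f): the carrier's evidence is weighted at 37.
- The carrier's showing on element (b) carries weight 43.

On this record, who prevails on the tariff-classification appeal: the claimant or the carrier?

carrier

Stage 1 — burden on claimant; standard: a more-likely-than-not showing (weight is at least 51).
    (a): 97 − 45 = 52 ≥ 51 [met]
    (b): 99 − 43 = 56 ≥ 51 [met]
    (c): 85 − 30 = 55 ≥ 51 [met]
  Stage 1 carried; the burden shifts to the carrier.
Stage 2 — burden on carrier; standard: any credible evidence (weight exceeds 18).
    (d): 67 − 43 = 24 > 18 [met]
    (e): 22 − 3 = 19 > 18 [met]
  The carrier carries Stage 2; the claimant now bears the burden.
Stage 3 — burden on claimant; standard: any credible evidence (weight exceeds 18).
    (f): 58 − 37 = 21 > 18 [met]
  Stage 3 is satisfied; the onus moves to the carrier.
Stage 4 — burden on carrier; standard: a more-likely-than-not showing (weight is at least 51).
    (g): 74 − 19 = 55 ≥ 51 [met]
    (h): 95 − 42 = 53 ≥ 51 [met]
  All elements met at the final stage.
All stages carried — the carrier prevails.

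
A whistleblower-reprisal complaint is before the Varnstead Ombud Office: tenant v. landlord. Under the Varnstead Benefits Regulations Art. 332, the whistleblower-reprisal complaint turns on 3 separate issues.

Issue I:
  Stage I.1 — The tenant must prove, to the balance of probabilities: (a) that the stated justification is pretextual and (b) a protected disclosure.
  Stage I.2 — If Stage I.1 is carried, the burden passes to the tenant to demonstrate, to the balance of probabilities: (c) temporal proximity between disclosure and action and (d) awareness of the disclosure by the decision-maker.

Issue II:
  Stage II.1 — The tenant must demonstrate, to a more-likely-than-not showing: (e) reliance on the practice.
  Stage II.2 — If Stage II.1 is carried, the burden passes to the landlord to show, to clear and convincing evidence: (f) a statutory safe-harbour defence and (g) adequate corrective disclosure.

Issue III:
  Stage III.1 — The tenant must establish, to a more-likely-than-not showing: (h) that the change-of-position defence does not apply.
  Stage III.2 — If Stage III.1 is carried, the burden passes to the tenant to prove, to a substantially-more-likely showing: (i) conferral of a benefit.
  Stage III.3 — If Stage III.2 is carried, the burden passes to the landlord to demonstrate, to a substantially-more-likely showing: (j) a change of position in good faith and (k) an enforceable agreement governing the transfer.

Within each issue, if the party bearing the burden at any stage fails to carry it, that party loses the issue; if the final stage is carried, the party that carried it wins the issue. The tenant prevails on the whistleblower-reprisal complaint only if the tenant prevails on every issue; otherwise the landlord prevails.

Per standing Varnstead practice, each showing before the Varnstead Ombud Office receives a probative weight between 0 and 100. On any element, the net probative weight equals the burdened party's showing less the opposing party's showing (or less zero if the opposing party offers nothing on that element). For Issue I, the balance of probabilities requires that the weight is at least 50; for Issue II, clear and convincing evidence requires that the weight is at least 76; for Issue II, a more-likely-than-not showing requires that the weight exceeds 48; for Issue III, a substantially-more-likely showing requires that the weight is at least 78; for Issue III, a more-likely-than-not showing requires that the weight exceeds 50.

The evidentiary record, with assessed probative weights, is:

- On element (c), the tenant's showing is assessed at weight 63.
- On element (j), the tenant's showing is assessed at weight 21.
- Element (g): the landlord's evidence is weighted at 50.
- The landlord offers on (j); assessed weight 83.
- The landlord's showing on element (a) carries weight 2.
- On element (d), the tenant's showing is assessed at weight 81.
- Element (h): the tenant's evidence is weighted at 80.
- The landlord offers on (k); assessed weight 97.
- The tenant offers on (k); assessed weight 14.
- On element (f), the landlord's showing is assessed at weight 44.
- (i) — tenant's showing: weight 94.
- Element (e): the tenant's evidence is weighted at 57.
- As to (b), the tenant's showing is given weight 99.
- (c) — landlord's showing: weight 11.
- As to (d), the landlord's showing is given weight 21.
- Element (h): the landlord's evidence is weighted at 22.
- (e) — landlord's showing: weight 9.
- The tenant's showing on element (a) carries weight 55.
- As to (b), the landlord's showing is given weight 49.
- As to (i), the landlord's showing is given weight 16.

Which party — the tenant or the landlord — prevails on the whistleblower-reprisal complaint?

— Issue I —
Stage I.1 (tenant, the balance of probabilities, weight is at least 50): (a) net 55−2=53 ≥ 50 — meets; (b) net 99−49=50 ≥ 50 — meets.
  Stage I.1 is satisfied; the tenant continues to bear the burden.
Stage I.2 (tenant, the balance of probabilities, weight is at least 50): (c) net 63−11=52 ≥ 50 — meets; (d) net 81−21=60 ≥ 50 — meets.
  The tenant carries the last stage.
With every stage satisfied, the tenant prevails on this issue.
— Issue II —
Stage II.1 (tenant, a more-likely-than-not showing, weight exceeds 48): (e) net 57−9=48 ≤ 48 — fails.
  Not every element is met, so the tenant fails to carry Stage II.1.
The landlord prevails on this issue.
— Issue III —
Stage III.1 — burden on tenant; standard: a more-likely-than-not showing (weight exceeds 50).
    (h): 80 − 22 = 58 > 50 [met]
  Stage III.1 carried; the burden remains with the tenant.
Stage III.2 — burden on tenant; standard: a substantially-more-likely showing (weight is at least 78).
    (i): 94 − 16 = 78 ≥ 78 [met]
  All elements met. The burden passes to the landlord.
Stage III.3 — burden on landlord; standard: a substantially-more-likely showing (weight is at least 78).
    (j): 83 − 21 = 62 < 78 [not met]
    (k): 97 − 14 = 83 ≥ 78 [met]
  Stage III.3 not carried; the landlord fails its burden.
The analysis ends at Stage III.3; the tenant prevails on this issue.
Per-issue: Issue I → tenant; Issue II → landlord; Issue III → tenant. The tenant must prevail on every issue; overall, the landlord prevails.

landlord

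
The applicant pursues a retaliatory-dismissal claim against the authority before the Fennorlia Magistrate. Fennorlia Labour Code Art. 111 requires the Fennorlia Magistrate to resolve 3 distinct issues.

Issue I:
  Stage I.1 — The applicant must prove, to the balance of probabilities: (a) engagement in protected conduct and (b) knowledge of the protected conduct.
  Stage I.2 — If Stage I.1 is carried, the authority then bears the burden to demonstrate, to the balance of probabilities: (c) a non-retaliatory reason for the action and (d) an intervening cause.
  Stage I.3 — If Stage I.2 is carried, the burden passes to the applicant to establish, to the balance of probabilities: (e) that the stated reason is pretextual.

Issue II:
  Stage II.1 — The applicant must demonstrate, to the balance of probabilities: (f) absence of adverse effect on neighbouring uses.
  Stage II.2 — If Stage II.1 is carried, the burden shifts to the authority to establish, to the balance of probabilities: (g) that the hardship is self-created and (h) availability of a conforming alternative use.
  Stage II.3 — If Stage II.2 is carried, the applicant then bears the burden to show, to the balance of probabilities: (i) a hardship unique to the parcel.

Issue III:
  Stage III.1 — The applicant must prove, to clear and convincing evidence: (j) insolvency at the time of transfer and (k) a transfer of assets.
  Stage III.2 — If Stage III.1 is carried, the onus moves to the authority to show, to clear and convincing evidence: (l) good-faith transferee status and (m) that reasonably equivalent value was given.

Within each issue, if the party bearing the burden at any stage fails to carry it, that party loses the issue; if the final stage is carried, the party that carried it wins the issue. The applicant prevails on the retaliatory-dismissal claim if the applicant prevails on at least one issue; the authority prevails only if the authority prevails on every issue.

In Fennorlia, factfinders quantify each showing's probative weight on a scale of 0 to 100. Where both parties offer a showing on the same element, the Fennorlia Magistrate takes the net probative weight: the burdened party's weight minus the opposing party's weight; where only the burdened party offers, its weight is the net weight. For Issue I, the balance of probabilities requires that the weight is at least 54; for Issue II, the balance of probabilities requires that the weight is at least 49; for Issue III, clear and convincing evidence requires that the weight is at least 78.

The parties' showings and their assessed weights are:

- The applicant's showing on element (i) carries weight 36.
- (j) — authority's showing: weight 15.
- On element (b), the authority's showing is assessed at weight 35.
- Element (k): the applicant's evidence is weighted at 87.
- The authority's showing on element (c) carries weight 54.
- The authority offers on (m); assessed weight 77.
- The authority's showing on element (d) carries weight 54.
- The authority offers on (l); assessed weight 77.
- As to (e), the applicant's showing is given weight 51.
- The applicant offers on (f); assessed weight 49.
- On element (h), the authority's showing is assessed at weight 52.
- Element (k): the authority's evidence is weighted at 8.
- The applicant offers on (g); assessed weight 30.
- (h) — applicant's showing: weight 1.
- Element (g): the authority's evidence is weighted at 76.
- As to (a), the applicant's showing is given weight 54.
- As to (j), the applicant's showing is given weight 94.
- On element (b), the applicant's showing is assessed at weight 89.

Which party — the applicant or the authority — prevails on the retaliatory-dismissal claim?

— Issue I —
At Stage I.1 the applicant must meet the balance of probabilities (weight is at least 54): on (a) the weight is 54, which does reach 54, so (a) meets the standard; on (b) the weight is 89 less the opposing 35 gives net 54, which does reach 54, so (b) meets the standard.
  All elements met. The burden passes to the authority.
At Stage I.2 the authority must meet the balance of probabilities (weight is at least 54): on (c) the weight is 54, which does reach 54, so (c) meets the standard; on (d) the weight is 54, which does reach 54, so (d) meets the standard.
  Stage I.2 is satisfied; the onus moves to the applicant.
At Stage I.3 the applicant must meet the balance of probabilities (weight is at least 54): on (e) the weight is 51, < 54, so (e) does not meet the standard.
  Stage I.3 not carried; the applicant fails its burden.
The authority prevails on this issue.
— Issue II —
Stage II.1 — burden on applicant; standard: the balance of probabilities (weight is at least 49).
    (f): 49 ≥ 49 [met]
  Stage II.1 carried; the burden shifts to the authority.
Stage II.2 — burden on authority; standard: the balance of probabilities (weight is at least 49).
    (g): 76 − 30 = 46 < 49 [not met]
    (h): 52 − 1 = 51 ≥ 49 [met]
  The authority does not carry Stage II.2.
The applicant prevails on this issue.
— Issue III —
Stage III.1 — burden on applicant; standard: clear and convincing evidence (weight is at least 78).
    (j): 94 − 15 = 79 ≥ 78 [met]
    (k): 87 − 8 = 79 ≥ 78 [met]
  The applicant carries Stage III.1; the authority now bears the burden.
Stage III.2 — burden on authority; standard: clear and convincing evidence (weight is at least 78).
    (l): 77 < 78 [not met]
    (m): 77 < 78 [not met]
  The authority does not carry Stage III.2.
So the applicant prevails on this issue.
Per-issue: Issue I → authority; Issue II → applicant; Issue III → applicant. The applicant must prevail on at least one issue; overall, the applicant prevails.

applicant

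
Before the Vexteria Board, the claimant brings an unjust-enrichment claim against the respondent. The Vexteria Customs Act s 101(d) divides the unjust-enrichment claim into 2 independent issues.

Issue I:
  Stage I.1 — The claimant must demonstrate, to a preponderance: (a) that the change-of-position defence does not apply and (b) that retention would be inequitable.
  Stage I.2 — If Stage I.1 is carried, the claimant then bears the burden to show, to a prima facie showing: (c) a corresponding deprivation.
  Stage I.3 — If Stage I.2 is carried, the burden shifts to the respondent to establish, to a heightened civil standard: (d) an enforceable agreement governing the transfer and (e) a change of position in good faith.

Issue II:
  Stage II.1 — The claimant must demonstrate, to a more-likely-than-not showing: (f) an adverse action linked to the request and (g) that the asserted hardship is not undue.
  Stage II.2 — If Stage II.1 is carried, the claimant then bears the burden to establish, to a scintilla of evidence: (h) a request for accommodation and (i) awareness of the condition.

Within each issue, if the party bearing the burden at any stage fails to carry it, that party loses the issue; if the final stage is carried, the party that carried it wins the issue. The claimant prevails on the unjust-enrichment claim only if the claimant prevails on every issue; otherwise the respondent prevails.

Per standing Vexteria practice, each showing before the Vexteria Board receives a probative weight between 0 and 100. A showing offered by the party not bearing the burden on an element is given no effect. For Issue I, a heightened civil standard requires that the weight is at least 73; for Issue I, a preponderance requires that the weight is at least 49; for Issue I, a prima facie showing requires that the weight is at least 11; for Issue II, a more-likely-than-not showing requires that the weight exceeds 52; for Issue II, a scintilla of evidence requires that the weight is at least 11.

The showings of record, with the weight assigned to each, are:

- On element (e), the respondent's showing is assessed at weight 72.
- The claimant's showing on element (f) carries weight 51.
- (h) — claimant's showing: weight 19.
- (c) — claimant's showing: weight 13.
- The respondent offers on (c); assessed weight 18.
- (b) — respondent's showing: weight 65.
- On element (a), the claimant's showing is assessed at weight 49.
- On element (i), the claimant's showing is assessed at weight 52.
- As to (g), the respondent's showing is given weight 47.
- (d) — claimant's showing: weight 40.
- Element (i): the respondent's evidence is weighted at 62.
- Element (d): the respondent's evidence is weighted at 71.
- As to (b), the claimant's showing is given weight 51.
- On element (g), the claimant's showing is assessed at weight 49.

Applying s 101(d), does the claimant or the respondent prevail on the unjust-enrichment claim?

respondent

— Issue I —
Stage I.1 (claimant, a preponderance, weight is at least 49): (a) 49 ≥ 49 — meets; (b) 51 (respondent's 65 disregarded) ≥ 49 — meets.
  All elements met. The claimant retains the burden for Stage I.2.
Stage I.2 (claimant, a prima facie showing, weight is at least 11): (c) 13 (respondent's 18 disregarded) ≥ 11 — meets.
  Stage I.2 is satisfied; the onus moves to the respondent.
Stage I.3 (respondent, a heightened civil standard, weight is at least 73): (d) 71 (claimant's 40 disregarded) < 73 — fails; (e) 72 < 73 — fails.
  The respondent does not carry Stage I.3.
The claimant prevails on this issue.
— Issue II —
Stage II.1 — burden on claimant; standard: a more-likely-than-not showing (weight exceeds 52).
    (f): 51 ≤ 52 [not met]
    (g): 49 (respondent's 47 disregarded) ≤ 52 [not met]
  Stage II.1 not carried; the claimant fails its burden.
So the respondent prevails on this issue.
Per-issue: Issue I → claimant; Issue II → respondent. The claimant must prevail on every issue; overall, the respondent prevails.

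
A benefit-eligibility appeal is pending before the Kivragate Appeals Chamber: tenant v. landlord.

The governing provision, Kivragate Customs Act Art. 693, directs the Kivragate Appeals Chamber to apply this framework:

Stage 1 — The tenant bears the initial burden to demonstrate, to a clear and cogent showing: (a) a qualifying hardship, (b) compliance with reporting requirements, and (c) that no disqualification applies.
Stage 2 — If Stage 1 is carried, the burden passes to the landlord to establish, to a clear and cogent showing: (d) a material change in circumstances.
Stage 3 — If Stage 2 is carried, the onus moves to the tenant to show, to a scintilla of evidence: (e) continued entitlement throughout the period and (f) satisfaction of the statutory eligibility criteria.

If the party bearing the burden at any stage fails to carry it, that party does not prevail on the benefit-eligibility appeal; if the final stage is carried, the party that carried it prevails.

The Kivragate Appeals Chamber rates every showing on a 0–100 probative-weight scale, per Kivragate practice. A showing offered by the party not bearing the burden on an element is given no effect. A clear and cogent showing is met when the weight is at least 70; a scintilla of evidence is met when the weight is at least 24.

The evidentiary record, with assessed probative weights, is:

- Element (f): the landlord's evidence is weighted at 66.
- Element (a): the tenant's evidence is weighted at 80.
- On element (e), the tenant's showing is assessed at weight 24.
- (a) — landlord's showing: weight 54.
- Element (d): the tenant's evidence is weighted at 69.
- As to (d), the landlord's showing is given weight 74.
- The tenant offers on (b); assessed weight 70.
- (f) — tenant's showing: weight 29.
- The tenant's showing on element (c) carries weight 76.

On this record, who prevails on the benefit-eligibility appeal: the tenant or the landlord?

tenant

At Stage 1 the tenant must meet a clear and cogent showing (weight is at least 70): on (a) the weight is 80 (the landlord's 54 is given no effect), ≥ 70, so (a) meets the standard; on (b) the weight is 70, which does reach 70, so (b) meets the standard; on (c) the weight is 76, which does reach 70, so (c) meets the standard.
  The tenant carries Stage 1; the landlord now bears the burden.
At Stage 2 the landlord must meet a clear and cogent showing (weight is at least 70): on (d) the weight is 74 (the tenant's 69 is given no effect), which does reach 70, so (d) meets the standard.
  All elements met. The burden passes to the tenant.
At Stage 3 the tenant must meet a scintilla of evidence (weight is at least 24): on (e) the weight is 24, which does reach 24, so (e) meets the standard; on (f) the weight is 29 (the landlord's 66 is given no effect), ≥ 24, so (f) meets the standard.
  All elements met at the final stage.
With every stage satisfied, the tenant prevails.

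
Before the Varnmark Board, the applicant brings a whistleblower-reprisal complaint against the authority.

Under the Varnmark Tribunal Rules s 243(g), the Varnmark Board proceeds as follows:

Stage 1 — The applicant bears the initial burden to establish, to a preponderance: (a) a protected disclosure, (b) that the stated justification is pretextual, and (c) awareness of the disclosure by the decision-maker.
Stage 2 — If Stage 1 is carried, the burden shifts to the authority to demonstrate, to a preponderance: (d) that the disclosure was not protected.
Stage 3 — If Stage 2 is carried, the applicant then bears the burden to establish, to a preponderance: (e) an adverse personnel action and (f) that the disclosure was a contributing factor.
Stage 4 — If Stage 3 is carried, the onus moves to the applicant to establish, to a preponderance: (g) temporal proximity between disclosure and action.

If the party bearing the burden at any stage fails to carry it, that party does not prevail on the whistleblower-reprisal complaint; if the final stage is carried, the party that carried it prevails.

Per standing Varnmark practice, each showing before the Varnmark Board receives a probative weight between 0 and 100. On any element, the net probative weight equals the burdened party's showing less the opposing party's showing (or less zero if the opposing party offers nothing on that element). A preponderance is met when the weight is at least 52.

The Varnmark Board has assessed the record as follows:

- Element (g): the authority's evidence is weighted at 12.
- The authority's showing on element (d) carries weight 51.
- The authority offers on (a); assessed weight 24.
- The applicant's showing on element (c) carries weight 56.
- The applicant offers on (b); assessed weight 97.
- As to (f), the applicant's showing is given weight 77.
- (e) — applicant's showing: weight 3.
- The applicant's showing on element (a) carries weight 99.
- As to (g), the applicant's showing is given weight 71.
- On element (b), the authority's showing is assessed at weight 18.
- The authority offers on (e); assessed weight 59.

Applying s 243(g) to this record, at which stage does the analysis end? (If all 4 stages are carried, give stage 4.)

At Stage 1 the applicant must meet a preponderance (weight is at least 52): on (a) the weight is 99 less the opposing 24 gives net 75, ≥ 52, so (a) meets the standard; on (b) the weight is 97 less the opposing 18 gives net 79, ≥ 52, so (b) meets the standard; on (c) the weight is 56, ≥ 52, so (c) meets the standard.
  All elements met. The burden passes to the authority.
At Stage 2 the authority must meet a preponderance (weight is at least 52): on (d) the weight is 51, which does not reach 52, so (d) does not meet the standard.
  Not every element is met, so the authority fails to carry Stage 2.
The applicant prevails.

stage 2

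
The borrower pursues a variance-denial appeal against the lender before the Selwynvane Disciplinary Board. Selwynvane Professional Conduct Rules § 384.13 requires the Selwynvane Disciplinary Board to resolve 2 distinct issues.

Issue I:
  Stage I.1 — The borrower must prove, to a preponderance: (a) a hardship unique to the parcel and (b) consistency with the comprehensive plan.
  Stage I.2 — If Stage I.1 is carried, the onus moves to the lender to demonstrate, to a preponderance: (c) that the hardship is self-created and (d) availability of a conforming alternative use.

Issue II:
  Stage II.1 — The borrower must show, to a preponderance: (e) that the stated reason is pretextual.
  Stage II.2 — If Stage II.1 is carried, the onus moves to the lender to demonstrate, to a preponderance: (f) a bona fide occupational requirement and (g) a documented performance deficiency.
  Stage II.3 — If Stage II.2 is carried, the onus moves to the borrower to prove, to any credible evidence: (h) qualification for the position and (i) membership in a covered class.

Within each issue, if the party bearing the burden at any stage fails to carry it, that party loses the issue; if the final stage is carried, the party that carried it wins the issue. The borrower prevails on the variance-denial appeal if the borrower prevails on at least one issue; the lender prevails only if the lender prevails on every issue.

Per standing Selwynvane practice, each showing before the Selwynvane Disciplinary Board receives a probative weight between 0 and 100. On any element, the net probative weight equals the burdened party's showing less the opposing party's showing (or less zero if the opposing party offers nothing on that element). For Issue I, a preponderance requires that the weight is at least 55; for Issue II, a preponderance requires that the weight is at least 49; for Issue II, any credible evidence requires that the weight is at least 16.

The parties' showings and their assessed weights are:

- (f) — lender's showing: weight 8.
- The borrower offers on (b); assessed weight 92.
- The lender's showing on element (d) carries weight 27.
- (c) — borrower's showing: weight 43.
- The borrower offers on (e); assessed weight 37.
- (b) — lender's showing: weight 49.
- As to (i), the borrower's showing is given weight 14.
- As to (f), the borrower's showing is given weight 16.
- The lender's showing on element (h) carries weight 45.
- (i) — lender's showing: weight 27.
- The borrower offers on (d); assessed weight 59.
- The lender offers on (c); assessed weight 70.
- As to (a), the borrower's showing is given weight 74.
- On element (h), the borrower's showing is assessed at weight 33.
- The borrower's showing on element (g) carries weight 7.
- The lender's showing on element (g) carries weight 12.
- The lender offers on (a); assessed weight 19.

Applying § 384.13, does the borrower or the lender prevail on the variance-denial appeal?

— Issue I —
At Stage I.1 the borrower must meet a preponderance (weight is at least 55): on (a) the weight is 74 less the opposing 19 gives net 55, ≥ 55, so (a) meets the standard; on (b) the weight is 92 less the opposing 49 gives net 43, < 55, so (b) does not meet the standard.
  The borrower does not carry Stage I.1.
The lender prevails on this issue.
— Issue II —
Stage II.1 (borrower, a preponderance, weight is at least 49): (e) 37 < 49 — fails.
  Stage II.1 not carried; the borrower fails its burden.
The analysis ends at Stage II.1; the lender prevails on this issue.
Per-issue: Issue I → lender; Issue II → lender. The borrower must prevail on at least one issue; overall, the lender prevails.

lender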